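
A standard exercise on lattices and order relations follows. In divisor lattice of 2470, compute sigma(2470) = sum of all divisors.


sigma(n) = sum of divisors.
Divisors of 2470: [1, 2, 5, 10, 13, 19, 26, 38, 65, 95, 130, 190, 247, 494, 1235, 2470]
Sum = 5040


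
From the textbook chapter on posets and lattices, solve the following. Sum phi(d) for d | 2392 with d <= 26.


Divisors of 2392 up to 26: [1, 2, 4, 8, 13, 23, 26]
phi values: [1, 1, 2, 4, 12, 22, 12]
Sum = 54


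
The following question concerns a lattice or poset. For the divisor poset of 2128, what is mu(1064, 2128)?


In a divisor lattice, mu(a,b) = mu(b/a) where mu is the classical Mobius function.
b/a = 2128/1064 = 2
Prime factorization of 2: primes [2]
2 is squarefree with 1 prime factor(s), so mu(2) = (-1)^1 = -1


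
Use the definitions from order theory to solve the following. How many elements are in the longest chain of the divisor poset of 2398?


A chain is a totally ordered subset; we count the number of elements in a maximum chain.
Compute, for each element x, the size of the longest chain ending at x:
  1: 1
  2: 2
  11: 2
  109: 2
  22: 3
  218: 3
  ...
A maximum chain: 1 < 2 < 22 < 2398
Number of elements in the longest chain: 4


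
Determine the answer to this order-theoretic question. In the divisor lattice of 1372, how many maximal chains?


A maximal chain goes from the minimum element to a maximal element via cover relations.
Counting all min-to-max paths in the cover graph.
Total maximal chains: 10


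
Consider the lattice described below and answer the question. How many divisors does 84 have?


Divisors of 84: [1, 2, 3, 4, 6, 7, 12, 14, 21, 28, 42, 84]
Count: 12


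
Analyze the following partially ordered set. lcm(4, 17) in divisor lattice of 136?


Join=lcm.
gcd(4,17)=1
lcm=68


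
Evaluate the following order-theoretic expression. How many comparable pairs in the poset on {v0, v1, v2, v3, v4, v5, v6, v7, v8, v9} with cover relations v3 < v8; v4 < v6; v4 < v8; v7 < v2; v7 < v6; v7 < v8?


A comparable pair {a,b} has a < b or b < a in the order.
Count unordered pairs where one element is strictly below the other.
Examples: {v2,v7}, {v3,v8}, {v4,v6}, {v4,v8}, ...
Total comparable pairs: 6


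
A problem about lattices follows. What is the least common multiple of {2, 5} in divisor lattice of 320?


In a divisor lattice, join = lcm (least common multiple).
Compute lcm iteratively: start with first element, then lcm(current, next).
Elements: [2, 5]
lcm(2,5) = 10
Final lcm = 10


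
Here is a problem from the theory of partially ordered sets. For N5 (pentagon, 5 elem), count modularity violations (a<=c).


Modular law: if a <= c then a v (b ^ c) = (a v b) ^ c.
Check all triples (a,b,c) with a <= c among 5 elements.
  e.g. a=a, b=c, c=b: lhs=a != rhs=b
Total violating triples: 1


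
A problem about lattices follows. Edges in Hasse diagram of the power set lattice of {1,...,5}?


A cover relation a -< b holds when a < b with no c strictly between.
Cover relations:
  {} -< {1}
  {} -< {2}
  {} -< {3}
  {} -< {4}
  {} -< {5}
  {1} -< {1,2}
  {1} -< {1,3}
  {1} -< {1,4}
  ...72 more
Total: 80


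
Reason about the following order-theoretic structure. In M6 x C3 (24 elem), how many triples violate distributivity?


Distributive law: a ^ (b v c) = (a ^ b) v (a ^ c).
Check all 24^3 = 13824 ordered triples (a,b,c).
  e.g. a=(a1,0), b=(a2,0), c=(a3,0): lhs=(a1,0) != rhs=(0,0)
  e.g. a=(a1,0), b=(a2,0), c=(a3,1): lhs=(a1,0) != rhs=(0,0)
Total violating triples: 3240


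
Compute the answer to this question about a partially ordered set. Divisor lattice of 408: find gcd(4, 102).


In a divisor lattice, meet = gcd (greatest common divisor).
By Euclidean algorithm or factoring: gcd(4,102) = 2


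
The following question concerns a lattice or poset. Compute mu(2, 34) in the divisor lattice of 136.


In a divisor lattice, mu(a,b) = mu(b/a) where mu is the classical Mobius function.
b/a = 34/2 = 17
Prime factorization of 17: primes [17]
17 is squarefree with 1 prime factor(s), so mu(17) = (-1)^1 = -1


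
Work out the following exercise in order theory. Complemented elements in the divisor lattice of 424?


An element a is complemented if some b has a meet b = bottom, a join b = top.
a is complemented iff gcd(a, n/a)=1, i.e. a is a unitary divisor of 424.
Complemented elements: 1, 8, 53, 424
Count: 4


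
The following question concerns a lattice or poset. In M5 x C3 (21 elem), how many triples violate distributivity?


Distributive law: a ^ (b v c) = (a ^ b) v (a ^ c).
Check all 21^3 = 9261 ordered triples (a,b,c).
  e.g. a=(a1,0), b=(a2,0), c=(a3,0): lhs=(a1,0) != rhs=(0,0)
  e.g. a=(a1,0), b=(a2,0), c=(a3,1): lhs=(a1,0) != rhs=(0,0)
Total violating triples: 1620


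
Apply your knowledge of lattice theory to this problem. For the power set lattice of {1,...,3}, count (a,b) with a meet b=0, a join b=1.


Complement pair (a,b): a meet b = bottom, a join b = top.
Here: A intersect B = {} and A union B = {1,...,3}.
Pairs found: ({},{1,2,3}), ({1},{2,3}), ({2},{1,3}), ({3},{1,2}), ... (4 more)
Total ordered pairs: 8


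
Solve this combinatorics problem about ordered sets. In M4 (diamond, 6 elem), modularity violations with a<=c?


Modular law: if a <= c then a v (b ^ c) = (a v b) ^ c.
Check all triples (a,b,c) with a <= c among 6 elements.
This lattice is modular (diamonds M_m and their chain-products are modular).
Total violating triples: 0


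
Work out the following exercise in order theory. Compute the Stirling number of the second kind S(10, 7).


S(n,k) = k*S(n-1,k) + S(n-1,k-1).
S(9,7) = 462, S(9,6) = 2646
S(10,7) = 7*462 + 2646 = 3234 + 2646
S(10,7) = 5880


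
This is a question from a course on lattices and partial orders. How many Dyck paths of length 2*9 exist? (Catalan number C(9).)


C(n) = C(2n, n) / (n+1).
C(18, 9) = 48620
C(9) = 48620 / 10 = 4862


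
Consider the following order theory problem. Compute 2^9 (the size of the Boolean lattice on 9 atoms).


Power set = 2^n.
2^9 = 512


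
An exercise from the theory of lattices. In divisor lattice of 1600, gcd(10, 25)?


Meet=gcd.
gcd(10,25)=5


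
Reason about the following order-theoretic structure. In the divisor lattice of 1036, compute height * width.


Height = length of longest chain minus 1; width = size of largest antichain.
A maximum chain: 1 | 37 | 259 | 518 | 1036  (height 4).
A maximum antichain: {4, 14, 74, 259}  (width 4).
Product = 4 * 4 = 16


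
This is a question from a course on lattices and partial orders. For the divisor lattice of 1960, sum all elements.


sigma(n) = sum of divisors.
Divisors of 1960: [1, 2, 4, 5, 7, 8, 10, 14, 20, 28, 35, 40, 49, 56, 70, 98, 140, 196, 245, 280, 392, 490, 980, 1960]
Sum = 5130


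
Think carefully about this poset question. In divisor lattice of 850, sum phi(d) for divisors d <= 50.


Divisors of 850 up to 50: [1, 2, 5, 10, 17, 25, 34, 50]
phi values: [1, 1, 4, 4, 16, 20, 16, 20]
Sum = 82


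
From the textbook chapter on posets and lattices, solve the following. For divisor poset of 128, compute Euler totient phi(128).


phi(n) = n * prod_{p|n} (1 - 1/p).
Prime divisors of 128: [2]
phi(128) = 128 * (1 - 1/2)
phi(128) = 64


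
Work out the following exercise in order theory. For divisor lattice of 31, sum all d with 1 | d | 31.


Interval [1,31] in divisors of 31: [1, 31]
Sum = 32


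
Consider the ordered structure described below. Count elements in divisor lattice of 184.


Divisors of 184: [1, 2, 4, 8, 23, 46, 92, 184]
Count: 8


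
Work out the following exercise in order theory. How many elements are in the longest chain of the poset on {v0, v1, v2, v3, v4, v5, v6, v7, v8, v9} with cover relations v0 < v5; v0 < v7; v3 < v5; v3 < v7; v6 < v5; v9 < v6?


A chain is a totally ordered subset; we count the number of elements in a maximum chain.
Compute, for each element x, the size of the longest chain ending at x:
  v0: 1
  v1: 1
  v2: 1
  v3: 1
  v4: 1
  v8: 1
  ...
A maximum chain: v9 < v6 < v5
Number of elements in the longest chain: 3


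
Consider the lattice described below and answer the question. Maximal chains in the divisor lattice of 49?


A maximal chain goes from the minimum element to a maximal element via cover relations.
Counting all min-to-max paths in the cover graph.
Total maximal chains: 1


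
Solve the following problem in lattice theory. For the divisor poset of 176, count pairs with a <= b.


The order relation is {(a,b) : a <= b}, reflexive so it includes (a,a).
Examples: (1,1), (1,11), (1,16), (1,176), (1,2), ...
Total ordered pairs: 45


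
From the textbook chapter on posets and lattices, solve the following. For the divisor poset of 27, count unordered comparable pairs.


A comparable pair {a,b} has a < b or b < a in the order.
Count unordered pairs where one element is strictly below the other.
Examples: {1,3}, {1,9}, {1,27}, {3,9}, ...
Total comparable pairs: 6


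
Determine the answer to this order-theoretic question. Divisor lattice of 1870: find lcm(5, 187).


In a divisor lattice, join = lcm (least common multiple).
gcd(5,187) = 1
lcm(5,187) = 5*187/gcd = 935/1 = 935


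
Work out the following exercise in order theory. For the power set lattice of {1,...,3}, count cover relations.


A cover relation a -< b holds when a < b with no c strictly between.
Cover relations:
  {} -< {1}
  {} -< {2}
  {} -< {3}
  {1} -< {1,2}
  {1} -< {1,3}
  {2} -< {1,2}
  {2} -< {2,3}
  {3} -< {1,3}
  ...4 more
Total: 12


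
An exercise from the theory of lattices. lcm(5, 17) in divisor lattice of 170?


Join=lcm.
gcd(5,17)=1
lcm=85


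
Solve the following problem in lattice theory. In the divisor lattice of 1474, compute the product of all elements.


Divisors of 1474: [1, 2, 11, 22, 67, 134, 737, 1474]
Product = n^(d(n)/2) = 1474^(8/2)
Product = 4720521000976


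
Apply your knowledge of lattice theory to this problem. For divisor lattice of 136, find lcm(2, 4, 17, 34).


In a divisor lattice, join = lcm (least common multiple).
Compute lcm iteratively: start with first element, then lcm(current, next).
Elements: [2, 4, 17, 34]
lcm(2,4) = 4
lcm(4,17) = 68
lcm(68,34) = 68
Final lcm = 68


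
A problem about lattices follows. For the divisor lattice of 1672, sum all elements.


sigma(n) = sum of divisors.
Divisors of 1672: [1, 2, 4, 8, 11, 19, 22, 38, 44, 76, 88, 152, 209, 418, 836, 1672]
Sum = 3600


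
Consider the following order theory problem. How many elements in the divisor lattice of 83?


Divisors of 83: [1, 83]
Count: 2


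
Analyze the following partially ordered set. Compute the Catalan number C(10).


C(n) = C(2n, n) / (n+1).
C(20, 10) = 184756
C(10) = 184756 / 11 = 16796


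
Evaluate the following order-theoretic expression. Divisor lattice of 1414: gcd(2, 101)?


Meet=gcd.
gcd(2,101)=1


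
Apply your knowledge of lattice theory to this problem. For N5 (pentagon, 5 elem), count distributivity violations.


Distributive law: a ^ (b v c) = (a ^ b) v (a ^ c).
Check all 5^3 = 125 ordered triples (a,b,c).
  e.g. a=b, b=a, c=c: lhs=b != rhs=a
  e.g. a=b, b=c, c=a: lhs=b != rhs=a
Total violating triples: 2


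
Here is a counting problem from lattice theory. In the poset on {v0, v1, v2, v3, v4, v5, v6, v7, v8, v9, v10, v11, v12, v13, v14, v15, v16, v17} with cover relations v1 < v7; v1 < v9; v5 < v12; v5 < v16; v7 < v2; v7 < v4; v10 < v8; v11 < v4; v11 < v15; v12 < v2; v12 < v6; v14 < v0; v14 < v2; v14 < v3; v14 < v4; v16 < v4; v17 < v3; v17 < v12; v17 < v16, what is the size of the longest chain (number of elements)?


A chain is a totally ordered subset; we count the number of elements in a maximum chain.
Compute, for each element x, the size of the longest chain ending at x:
  v1: 1
  v5: 1
  v10: 1
  v11: 1
  v13: 1
  v14: 1
  ...
A maximum chain: v1 < v7 < v2
Number of elements in the longest chain: 3


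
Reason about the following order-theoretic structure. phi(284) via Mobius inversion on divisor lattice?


phi(n) = n * prod_{p|n} (1 - 1/p).
Prime divisors of 284: [2, 71]
phi(284) = 284 * (1 - 1/2) * (1 - 1/71)
phi(284) = 140


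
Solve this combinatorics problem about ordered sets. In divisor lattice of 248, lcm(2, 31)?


Join=lcm.
gcd(2,31)=1
lcm=62


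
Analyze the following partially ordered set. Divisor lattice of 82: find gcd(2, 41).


In a divisor lattice, meet = gcd (greatest common divisor).
By Euclidean algorithm or factoring: gcd(2,41) = 1


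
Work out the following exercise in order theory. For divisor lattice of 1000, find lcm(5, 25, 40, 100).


In a divisor lattice, join = lcm (least common multiple).
Compute lcm iteratively: start with first element, then lcm(current, next).
Elements: [5, 25, 40, 100]
lcm(5,25) = 25
lcm(25,40) = 200
lcm(200,100) = 200
Final lcm = 200


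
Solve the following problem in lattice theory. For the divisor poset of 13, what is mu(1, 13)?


In a divisor lattice, mu(a,b) = mu(b/a) where mu is the classical Mobius function.
b/a = 13/1 = 13
Prime factorization of 13: primes [13]
13 is squarefree with 1 prime factor(s), so mu(13) = (-1)^1 = -1


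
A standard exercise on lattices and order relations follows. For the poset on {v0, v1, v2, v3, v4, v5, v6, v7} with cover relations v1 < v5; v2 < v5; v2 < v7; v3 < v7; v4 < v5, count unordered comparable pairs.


A comparable pair {a,b} has a < b or b < a in the order.
Count unordered pairs where one element is strictly below the other.
Examples: {v1,v5}, {v2,v5}, {v2,v7}, {v3,v7}, ...
Total comparable pairs: 5


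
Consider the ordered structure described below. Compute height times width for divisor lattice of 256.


Height = length of longest chain minus 1; width = size of largest antichain.
A maximum chain: 1 | 2 | 4 | 8 | 16 | 32 | 64 | 128 | 256  (height 8).
A maximum antichain: {1}  (width 1).
Product = 8 * 1 = 8


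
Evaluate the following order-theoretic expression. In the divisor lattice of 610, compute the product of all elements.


Divisors of 610: [1, 2, 5, 10, 61, 122, 305, 610]
Product = n^(d(n)/2) = 610^(8/2)
Product = 138458410000


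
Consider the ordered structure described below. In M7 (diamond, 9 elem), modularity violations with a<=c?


Modular law: if a <= c then a v (b ^ c) = (a v b) ^ c.
Check all triples (a,b,c) with a <= c among 9 elements.
This lattice is modular (diamonds M_m and their chain-products are modular).
Total violating triples: 0


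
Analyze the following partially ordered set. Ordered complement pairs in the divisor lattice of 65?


Complement pair (a,b): a meet b = bottom, a join b = top.
Here: gcd(a,b)=1 and lcm(a,b)=65, i.e. a*b=65 with a,b coprime.
Pairs found: (1,65), (5,13), (13,5), (65,1)
Total ordered pairs: 4


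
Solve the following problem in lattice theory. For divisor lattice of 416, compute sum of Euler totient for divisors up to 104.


Divisors of 416 up to 104: [1, 2, 4, 8, 13, 16, 26, 32, 52, 104]
phi values: [1, 1, 2, 4, 12, 8, 12, 16, 24, 48]
Sum = 128


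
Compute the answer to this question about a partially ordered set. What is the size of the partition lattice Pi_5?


B(n) = number of set partitions of an n-element set.
B(n) satisfies the recurrence: B(n+1) = sum_k C(n,k)*B(k).
B(5) = 52


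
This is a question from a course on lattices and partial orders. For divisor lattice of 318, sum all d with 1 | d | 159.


Interval [1,159] in divisors of 318: [1, 3, 53, 159]
Sum = 216


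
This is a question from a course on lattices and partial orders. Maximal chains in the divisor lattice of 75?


A maximal chain goes from the minimum element to a maximal element via cover relations.
Counting all min-to-max paths in the cover graph.
Total maximal chains: 3


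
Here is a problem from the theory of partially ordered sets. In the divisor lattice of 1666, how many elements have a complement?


An element a is complemented if some b has a meet b = bottom, a join b = top.
a is complemented iff gcd(a, n/a)=1, i.e. a is a unitary divisor of 1666.
Complemented elements: 1, 2, 17, 34, 49, 98, ... (2 more)
Count: 8


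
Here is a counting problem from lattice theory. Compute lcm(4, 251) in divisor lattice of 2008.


In a divisor lattice, join = lcm (least common multiple).
gcd(4,251) = 1
lcm(4,251) = 4*251/gcd = 1004/1 = 1004


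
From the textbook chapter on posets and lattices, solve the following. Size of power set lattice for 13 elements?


Power set = 2^n.
2^13 = 8192


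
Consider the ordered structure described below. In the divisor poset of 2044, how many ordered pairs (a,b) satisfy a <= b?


The order relation is {(a,b) : a <= b}, reflexive so it includes (a,a).
Examples: (1,1), (1,1022), (1,14), (1,146), (1,2), ...
Total ordered pairs: 54


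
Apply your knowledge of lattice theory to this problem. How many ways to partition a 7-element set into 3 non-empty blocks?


S(n,k) = k*S(n-1,k) + S(n-1,k-1).
S(6,3) = 90, S(6,2) = 31
S(7,3) = 3*90 + 31 = 270 + 31
S(7,3) = 301


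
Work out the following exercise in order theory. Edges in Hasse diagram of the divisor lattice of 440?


A cover relation a -< b holds when a < b with no c strictly between.
Cover relations:
  1 -< 2
  1 -< 5
  1 -< 11
  2 -< 4
  2 -< 10
  2 -< 22
  4 -< 8
  4 -< 20
  ...20 more
Total: 28


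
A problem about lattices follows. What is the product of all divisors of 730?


Divisors of 730: [1, 2, 5, 10, 73, 146, 365, 730]
Product = n^(d(n)/2) = 730^(8/2)
Product = 283982410000


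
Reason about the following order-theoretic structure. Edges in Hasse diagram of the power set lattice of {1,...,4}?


A cover relation a -< b holds when a < b with no c strictly between.
Cover relations:
  {} -< {1}
  {} -< {2}
  {} -< {3}
  {} -< {4}
  {1} -< {1,2}
  {1} -< {1,3}
  {1} -< {1,4}
  {2} -< {1,2}
  ...24 more
Total: 32


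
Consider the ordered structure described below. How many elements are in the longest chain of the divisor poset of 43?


A chain is a totally ordered subset; we count the number of elements in a maximum chain.
Compute, for each element x, the size of the longest chain ending at x:
  1: 1
  43: 2
A maximum chain: 1 < 43
Number of elements in the longest chain: 2


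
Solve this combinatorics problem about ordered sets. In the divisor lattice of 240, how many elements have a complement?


An element a is complemented if some b has a meet b = bottom, a join b = top.
a is complemented iff gcd(a, n/a)=1, i.e. a is a unitary divisor of 240.
Complemented elements: 1, 3, 5, 15, 16, 48, ... (2 more)
Count: 8


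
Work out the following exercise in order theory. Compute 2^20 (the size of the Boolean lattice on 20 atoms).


Power set = 2^n.
2^20 = 1048576


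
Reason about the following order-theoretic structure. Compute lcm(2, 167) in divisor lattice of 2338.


In a divisor lattice, join = lcm (least common multiple).
gcd(2,167) = 1
lcm(2,167) = 2*167/gcd = 334/1 = 334


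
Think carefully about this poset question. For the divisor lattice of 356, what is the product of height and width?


Height = length of longest chain minus 1; width = size of largest antichain.
A maximum chain: 1 | 89 | 178 | 356  (height 3).
A maximum antichain: {2, 89}  (width 2).
Product = 3 * 2 = 6


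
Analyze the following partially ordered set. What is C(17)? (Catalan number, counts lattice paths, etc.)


C(n) = C(2n, n) / (n+1).
C(34, 17) = 2333606220
C(17) = 2333606220 / 18 = 129644790


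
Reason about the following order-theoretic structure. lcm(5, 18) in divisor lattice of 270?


Join=lcm.
gcd(5,18)=1
lcm=90


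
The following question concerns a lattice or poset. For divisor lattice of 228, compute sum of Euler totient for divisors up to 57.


Divisors of 228 up to 57: [1, 2, 3, 4, 6, 12, 19, 38, 57]
phi values: [1, 1, 2, 2, 2, 4, 18, 18, 36]
Sum = 84


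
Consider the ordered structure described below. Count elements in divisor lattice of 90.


Divisors of 90: [1, 2, 3, 5, 6, 9, 10, 15, 18, 30, 45, 90]
Count: 12


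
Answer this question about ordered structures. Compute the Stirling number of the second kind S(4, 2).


S(n,k) = k*S(n-1,k) + S(n-1,k-1).
S(3,2) = 3, S(3,1) = 1
S(4,2) = 2*3 + 1 = 6 + 1
S(4,2) = 7


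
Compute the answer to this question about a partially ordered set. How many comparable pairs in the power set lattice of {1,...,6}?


A comparable pair {a,b} has a < b or b < a in the order.
Count unordered pairs where one element is strictly below the other.
Examples: {{},{1}}, {{},{2}}, {{},{3}}, {{},{4}}, ...
Total comparable pairs: 665


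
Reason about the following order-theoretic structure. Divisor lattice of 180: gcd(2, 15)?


Meet=gcd.
gcd(2,15)=1


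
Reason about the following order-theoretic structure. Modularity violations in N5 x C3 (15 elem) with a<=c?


Modular law: if a <= c then a v (b ^ c) = (a v b) ^ c.
Check all triples (a,b,c) with a <= c among 15 elements.
  e.g. a=(a,0), b=(c,0), c=(b,0): lhs=(a,0) != rhs=(b,0)
  e.g. a=(a,0), b=(c,1), c=(b,0): lhs=(a,0) != rhs=(b,0)
Total violating triples: 18


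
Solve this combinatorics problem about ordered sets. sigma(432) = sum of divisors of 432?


sigma(n) = sum of divisors.
Divisors of 432: [1, 2, 3, 4, 6, 8, 9, 12, 16, 18, 24, 27, 36, 48, 54, 72, 108, 144, 216, 432]
Sum = 1240


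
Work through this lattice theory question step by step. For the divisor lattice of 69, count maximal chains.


A maximal chain goes from the minimum element to a maximal element via cover relations.
Counting all min-to-max paths in the cover graph.
Total maximal chains: 2


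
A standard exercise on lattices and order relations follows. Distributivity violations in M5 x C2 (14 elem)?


Distributive law: a ^ (b v c) = (a ^ b) v (a ^ c).
Check all 14^3 = 2744 ordered triples (a,b,c).
  e.g. a=(a1,0), b=(a2,0), c=(a3,0): lhs=(a1,0) != rhs=(0,0)
  e.g. a=(a1,0), b=(a2,0), c=(a3,1): lhs=(a1,0) != rhs=(0,0)
Total violating triples: 480


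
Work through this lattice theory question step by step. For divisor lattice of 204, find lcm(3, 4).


In a divisor lattice, join = lcm (least common multiple).
Compute lcm iteratively: start with first element, then lcm(current, next).
Elements: [3, 4]
lcm(3,4) = 12
Final lcm = 12


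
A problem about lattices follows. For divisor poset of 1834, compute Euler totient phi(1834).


phi(n) = n * prod_{p|n} (1 - 1/p).
Prime divisors of 1834: [2, 7, 131]
phi(1834) = 1834 * (1 - 1/2) * (1 - 1/7) * (1 - 1/131)
phi(1834) = 780


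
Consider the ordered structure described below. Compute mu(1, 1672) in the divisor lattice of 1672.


In a divisor lattice, mu(a,b) = mu(b/a) where mu is the classical Mobius function.
b/a = 1672/1 = 1672
Prime factorization of 1672: primes [2, 11, 19]
1672 is not squarefree, so mu(1672) = 0


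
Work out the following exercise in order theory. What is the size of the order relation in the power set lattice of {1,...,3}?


The order relation is {(a,b) : a <= b}, reflexive so it includes (a,a).
Examples: ({},{}), ({},{1,2}), ({},{1,2,3}), ({},{1,3}), ({},{1}), ...
Total ordered pairs: 27


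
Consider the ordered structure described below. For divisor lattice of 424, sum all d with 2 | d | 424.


Interval [2,424] in divisors of 424: [2, 4, 8, 106, 212, 424]
Sum = 756


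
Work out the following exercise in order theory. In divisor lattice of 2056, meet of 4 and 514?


In a divisor lattice, meet = gcd (greatest common divisor).
By Euclidean algorithm or factoring: gcd(4,514) = 2


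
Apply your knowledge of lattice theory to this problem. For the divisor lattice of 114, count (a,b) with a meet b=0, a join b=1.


Complement pair (a,b): a meet b = bottom, a join b = top.
Here: gcd(a,b)=1 and lcm(a,b)=114, i.e. a*b=114 with a,b coprime.
Pairs found: (1,114), (2,57), (3,38), (6,19), ... (4 more)
Total ordered pairs: 8


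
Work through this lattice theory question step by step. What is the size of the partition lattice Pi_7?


B(n) = number of set partitions of an n-element set.
B(n) satisfies the recurrence: B(n+1) = sum_k C(n,k)*B(k).
B(7) = 877


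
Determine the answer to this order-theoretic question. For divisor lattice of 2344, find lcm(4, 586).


In a divisor lattice, join = lcm (least common multiple).
Compute lcm iteratively: start with first element, then lcm(current, next).
Elements: [4, 586]
lcm(4,586) = 1172
Final lcm = 1172


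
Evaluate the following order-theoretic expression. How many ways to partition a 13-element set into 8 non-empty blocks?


S(n,k) = k*S(n-1,k) + S(n-1,k-1).
S(12,8) = 159027, S(12,7) = 627396
S(13,8) = 8*159027 + 627396 = 1272216 + 627396
S(13,8) = 1899612


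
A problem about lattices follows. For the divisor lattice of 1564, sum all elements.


sigma(n) = sum of divisors.
Divisors of 1564: [1, 2, 4, 17, 23, 34, 46, 68, 92, 391, 782, 1564]
Sum = 3024


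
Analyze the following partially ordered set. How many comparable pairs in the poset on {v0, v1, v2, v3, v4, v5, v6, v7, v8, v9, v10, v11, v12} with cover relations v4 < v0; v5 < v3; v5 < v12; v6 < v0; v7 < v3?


A comparable pair {a,b} has a < b or b < a in the order.
Count unordered pairs where one element is strictly below the other.
Examples: {v0,v4}, {v0,v6}, {v3,v5}, {v3,v7}, ...
Total comparable pairs: 5


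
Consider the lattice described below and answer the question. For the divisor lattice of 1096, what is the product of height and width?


Height = length of longest chain minus 1; width = size of largest antichain.
A maximum chain: 1 | 137 | 274 | 548 | 1096  (height 4).
A maximum antichain: {2, 137}  (width 2).
Product = 4 * 2 = 8


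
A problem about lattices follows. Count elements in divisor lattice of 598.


Divisors of 598: [1, 2, 13, 23, 26, 46, 299, 598]
Count: 8


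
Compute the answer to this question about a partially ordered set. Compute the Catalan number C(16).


C(n) = C(2n, n) / (n+1).
C(32, 16) = 601080390
C(16) = 601080390 / 17 = 35357670


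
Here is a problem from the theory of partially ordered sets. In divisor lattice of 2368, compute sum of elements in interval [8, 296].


Interval [8,296] in divisors of 2368: [8, 296]
Sum = 304


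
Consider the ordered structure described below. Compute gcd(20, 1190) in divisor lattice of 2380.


In a divisor lattice, meet = gcd (greatest common divisor).
By Euclidean algorithm or factoring: gcd(20,1190) = 10


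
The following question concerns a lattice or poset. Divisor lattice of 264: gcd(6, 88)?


Meet=gcd.
gcd(6,88)=2


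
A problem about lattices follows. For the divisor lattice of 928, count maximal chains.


A maximal chain goes from the minimum element to a maximal element via cover relations.
Counting all min-to-max paths in the cover graph.
Total maximal chains: 6


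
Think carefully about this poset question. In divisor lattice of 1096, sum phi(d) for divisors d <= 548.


Divisors of 1096 up to 548: [1, 2, 4, 8, 137, 274, 548]
phi values: [1, 1, 2, 4, 136, 136, 272]
Sum = 552


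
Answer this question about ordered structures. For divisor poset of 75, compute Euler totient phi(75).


phi(n) = n * prod_{p|n} (1 - 1/p).
Prime divisors of 75: [3, 5]
phi(75) = 75 * (1 - 1/3) * (1 - 1/5)
phi(75) = 40


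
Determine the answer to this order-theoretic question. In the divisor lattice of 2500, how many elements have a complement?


An element a is complemented if some b has a meet b = bottom, a join b = top.
a is complemented iff gcd(a, n/a)=1, i.e. a is a unitary divisor of 2500.
Complemented elements: 1, 4, 625, 2500
Count: 4


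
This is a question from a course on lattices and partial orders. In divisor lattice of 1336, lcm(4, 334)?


Join=lcm.
gcd(4,334)=2
lcm=668


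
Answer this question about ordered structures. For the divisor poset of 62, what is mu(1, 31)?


In a divisor lattice, mu(a,b) = mu(b/a) where mu is the classical Mobius function.
b/a = 31/1 = 31
Prime factorization of 31: primes [31]
31 is squarefree with 1 prime factor(s), so mu(31) = (-1)^1 = -1


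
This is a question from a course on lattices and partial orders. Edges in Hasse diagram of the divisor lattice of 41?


A cover relation a -< b holds when a < b with no c strictly between.
Cover relations:
  1 -< 41
Total: 1


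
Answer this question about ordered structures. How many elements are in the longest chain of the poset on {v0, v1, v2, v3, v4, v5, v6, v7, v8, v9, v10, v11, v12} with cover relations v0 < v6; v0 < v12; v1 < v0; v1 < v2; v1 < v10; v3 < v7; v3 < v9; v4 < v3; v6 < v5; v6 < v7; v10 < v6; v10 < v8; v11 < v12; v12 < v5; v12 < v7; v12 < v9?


A chain is a totally ordered subset; we count the number of elements in a maximum chain.
Compute, for each element x, the size of the longest chain ending at x:
  v1: 1
  v4: 1
  v11: 1
  v0: 2
  v2: 2
  v3: 2
  ...
A maximum chain: v1 < v0 < v6 < v5
Number of elements in the longest chain: 4


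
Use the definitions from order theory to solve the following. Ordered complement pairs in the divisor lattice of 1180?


Complement pair (a,b): a meet b = bottom, a join b = top.
Here: gcd(a,b)=1 and lcm(a,b)=1180, i.e. a*b=1180 with a,b coprime.
Pairs found: (1,1180), (4,295), (5,236), (20,59), ... (4 more)
Total ordered pairs: 8


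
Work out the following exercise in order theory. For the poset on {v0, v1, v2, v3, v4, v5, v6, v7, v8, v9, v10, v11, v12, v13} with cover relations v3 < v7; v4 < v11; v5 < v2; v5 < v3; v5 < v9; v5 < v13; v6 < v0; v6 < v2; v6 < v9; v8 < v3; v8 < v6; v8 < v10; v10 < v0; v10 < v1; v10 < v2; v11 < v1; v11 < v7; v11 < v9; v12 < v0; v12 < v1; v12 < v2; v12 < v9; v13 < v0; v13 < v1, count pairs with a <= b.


The order relation is {(a,b) : a <= b}, reflexive so it includes (a,a).
Examples: (v0,v0), (v1,v1), (v10,v0), (v10,v1), (v10,v10), ...
Total ordered pairs: 49


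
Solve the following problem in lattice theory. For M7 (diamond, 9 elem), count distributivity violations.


Distributive law: a ^ (b v c) = (a ^ b) v (a ^ c).
Check all 9^3 = 729 ordered triples (a,b,c).
  e.g. a=a1, b=a2, c=a3: lhs=a1 != rhs=0
  e.g. a=a1, b=a2, c=a4: lhs=a1 != rhs=0
Total violating triples: 210


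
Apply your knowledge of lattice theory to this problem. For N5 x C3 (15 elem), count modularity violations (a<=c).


Modular law: if a <= c then a v (b ^ c) = (a v b) ^ c.
Check all triples (a,b,c) with a <= c among 15 elements.
  e.g. a=(a,0), b=(c,0), c=(b,0): lhs=(a,0) != rhs=(b,0)
  e.g. a=(a,0), b=(c,1), c=(b,0): lhs=(a,0) != rhs=(b,0)
Total violating triples: 18


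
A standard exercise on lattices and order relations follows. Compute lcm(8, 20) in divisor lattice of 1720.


In a divisor lattice, join = lcm (least common multiple).
gcd(8,20) = 4
lcm(8,20) = 8*20/gcd = 160/4 = 40


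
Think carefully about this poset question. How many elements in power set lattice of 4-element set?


Power set = 2^n.
2^4 = 16


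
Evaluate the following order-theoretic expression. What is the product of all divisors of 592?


Divisors of 592: [1, 2, 4, 8, 16, 37, 74, 148, 296, 592]
Product = n^(d(n)/2) = 592^(10/2)
Product = 72712409055232


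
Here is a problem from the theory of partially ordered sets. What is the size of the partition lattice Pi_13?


B(n) = number of set partitions of an n-element set.
B(n) satisfies the recurrence: B(n+1) = sum_k C(n,k)*B(k).
B(13) = 27644437


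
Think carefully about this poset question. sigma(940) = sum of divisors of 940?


sigma(n) = sum of divisors.
Divisors of 940: [1, 2, 4, 5, 10, 20, 47, 94, 188, 235, 470, 940]
Sum = 2016


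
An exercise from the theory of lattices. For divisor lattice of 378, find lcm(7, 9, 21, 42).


In a divisor lattice, join = lcm (least common multiple).
Compute lcm iteratively: start with first element, then lcm(current, next).
Elements: [7, 9, 21, 42]
lcm(7,9) = 63
lcm(63,21) = 63
lcm(63,42) = 126
Final lcm = 126


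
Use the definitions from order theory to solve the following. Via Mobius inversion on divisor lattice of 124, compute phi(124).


phi(n) = n * prod_{p|n} (1 - 1/p).
Prime divisors of 124: [2, 31]
phi(124) = 124 * (1 - 1/2) * (1 - 1/31)
phi(124) = 60


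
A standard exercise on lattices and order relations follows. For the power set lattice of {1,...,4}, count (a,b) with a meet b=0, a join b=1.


Complement pair (a,b): a meet b = bottom, a join b = top.
Here: A intersect B = {} and A union B = {1,...,4}.
Pairs found: ({},{1,2,3,4}), ({1},{2,3,4}), ({2},{1,3,4}), ({3},{1,2,4}), ... (12 more)
Total ordered pairs: 16


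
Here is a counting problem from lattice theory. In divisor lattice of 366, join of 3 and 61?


In a divisor lattice, join = lcm (least common multiple).
gcd(3,61) = 1
lcm(3,61) = 3*61/gcd = 183/1 = 183


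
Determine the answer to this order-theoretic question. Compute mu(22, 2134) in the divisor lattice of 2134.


In a divisor lattice, mu(a,b) = mu(b/a) where mu is the classical Mobius function.
b/a = 2134/22 = 97
Prime factorization of 97: primes [97]
97 is squarefree with 1 prime factor(s), so mu(97) = (-1)^1 = -1


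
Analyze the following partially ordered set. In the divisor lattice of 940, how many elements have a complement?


An element a is complemented if some b has a meet b = bottom, a join b = top.
a is complemented iff gcd(a, n/a)=1, i.e. a is a unitary divisor of 940.
Complemented elements: 1, 4, 5, 20, 47, 188, ... (2 more)
Count: 8


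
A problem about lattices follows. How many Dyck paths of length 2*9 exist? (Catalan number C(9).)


C(n) = C(2n, n) / (n+1).
C(18, 9) = 48620
C(9) = 48620 / 10 = 4862


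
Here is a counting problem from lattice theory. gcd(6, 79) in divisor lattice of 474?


Meet=gcd.
gcd(6,79)=1


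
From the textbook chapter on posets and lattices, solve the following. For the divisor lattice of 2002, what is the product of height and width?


Height = length of longest chain minus 1; width = size of largest antichain.
A maximum chain: 1 | 13 | 143 | 1001 | 2002  (height 4).
A maximum antichain: {14, 22, 26, 77, 91, 143}  (width 6).
Product = 4 * 6 = 24


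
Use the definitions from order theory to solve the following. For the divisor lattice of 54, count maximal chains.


A maximal chain goes from the minimum element to a maximal element via cover relations.
Counting all min-to-max paths in the cover graph.
Total maximal chains: 4


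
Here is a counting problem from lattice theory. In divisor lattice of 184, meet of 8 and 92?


In a divisor lattice, meet = gcd (greatest common divisor).
By Euclidean algorithm or factoring: gcd(8,92) = 4


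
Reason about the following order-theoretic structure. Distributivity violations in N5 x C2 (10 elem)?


Distributive law: a ^ (b v c) = (a ^ b) v (a ^ c).
Check all 10^3 = 1000 ordered triples (a,b,c).
  e.g. a=(b,0), b=(a,0), c=(c,0): lhs=(b,0) != rhs=(a,0)
  e.g. a=(b,0), b=(a,0), c=(c,1): lhs=(b,0) != rhs=(a,0)
Total violating triples: 16


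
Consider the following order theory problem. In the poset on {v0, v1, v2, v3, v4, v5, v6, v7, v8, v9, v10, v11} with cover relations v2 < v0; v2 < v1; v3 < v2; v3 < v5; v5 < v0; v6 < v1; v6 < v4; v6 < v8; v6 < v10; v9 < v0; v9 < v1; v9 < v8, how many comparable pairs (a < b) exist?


A comparable pair {a,b} has a < b or b < a in the order.
Count unordered pairs where one element is strictly below the other.
Examples: {v0,v2}, {v0,v3}, {v0,v5}, {v0,v9}, ...
Total comparable pairs: 14


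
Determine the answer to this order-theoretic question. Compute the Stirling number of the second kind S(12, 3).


S(n,k) = k*S(n-1,k) + S(n-1,k-1).
S(11,3) = 28501, S(11,2) = 1023
S(12,3) = 3*28501 + 1023 = 85503 + 1023
S(12,3) = 86526


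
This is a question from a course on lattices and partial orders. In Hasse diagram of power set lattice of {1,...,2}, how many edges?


A cover relation a -< b holds when a < b with no c strictly between.
Cover relations:
  {} -< {1}
  {} -< {2}
  {1} -< {1,2}
  {2} -< {1,2}
Total: 4


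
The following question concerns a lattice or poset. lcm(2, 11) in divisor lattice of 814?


Join=lcm.
gcd(2,11)=1
lcm=22


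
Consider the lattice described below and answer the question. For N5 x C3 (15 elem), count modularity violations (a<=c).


Modular law: if a <= c then a v (b ^ c) = (a v b) ^ c.
Check all triples (a,b,c) with a <= c among 15 elements.
  e.g. a=(a,0), b=(c,0), c=(b,0): lhs=(a,0) != rhs=(b,0)
  e.g. a=(a,0), b=(c,1), c=(b,0): lhs=(a,0) != rhs=(b,0)
Total violating triples: 18


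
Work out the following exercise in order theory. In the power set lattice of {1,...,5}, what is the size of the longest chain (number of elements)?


A chain is a totally ordered subset; we count the number of elements in a maximum chain.
Compute, for each element x, the size of the longest chain ending at x:
  {}: 1
  {1}: 2
  {2}: 2
  {3}: 2
  {4}: 2
  {5}: 2
  ...
A maximum chain: {} < {1} < {1,2} < {1,2,3} < {1,2,3,4} < {1,2,3,4,5}
Number of elements in the longest chain: 6


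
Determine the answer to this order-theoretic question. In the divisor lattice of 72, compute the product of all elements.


Divisors of 72: [1, 2, 3, 4, 6, 8, 9, 12, 18, 24, 36, 72]
Product = n^(d(n)/2) = 72^(12/2)
Product = 139314069504


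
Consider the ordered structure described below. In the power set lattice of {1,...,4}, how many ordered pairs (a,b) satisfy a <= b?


The order relation is {(a,b) : a <= b}, reflexive so it includes (a,a).
Examples: ({},{}), ({},{1,2}), ({},{1,2,3}), ({},{1,2,3,4}), ({},{1,2,4}), ...
Total ordered pairs: 81


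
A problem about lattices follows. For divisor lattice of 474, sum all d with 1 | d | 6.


Interval [1,6] in divisors of 474: [1, 2, 3, 6]
Sum = 12


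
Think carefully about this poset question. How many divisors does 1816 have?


Divisors of 1816: [1, 2, 4, 8, 227, 454, 908, 1816]
Count: 8


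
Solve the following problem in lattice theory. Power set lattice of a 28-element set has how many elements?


Power set = 2^n.
2^28 = 268435456


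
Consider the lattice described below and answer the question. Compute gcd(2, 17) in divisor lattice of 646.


In a divisor lattice, meet = gcd (greatest common divisor).
By Euclidean algorithm or factoring: gcd(2,17) = 1


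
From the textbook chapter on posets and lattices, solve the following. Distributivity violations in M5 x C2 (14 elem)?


Distributive law: a ^ (b v c) = (a ^ b) v (a ^ c).
Check all 14^3 = 2744 ordered triples (a,b,c).
  e.g. a=(a1,0), b=(a2,0), c=(a3,0): lhs=(a1,0) != rhs=(0,0)
  e.g. a=(a1,0), b=(a2,0), c=(a3,1): lhs=(a1,0) != rhs=(0,0)
Total violating triples: 480


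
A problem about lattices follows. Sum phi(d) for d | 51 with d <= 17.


Divisors of 51 up to 17: [1, 3, 17]
phi values: [1, 2, 16]
Sum = 19


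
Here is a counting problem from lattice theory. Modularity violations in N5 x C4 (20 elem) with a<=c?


Modular law: if a <= c then a v (b ^ c) = (a v b) ^ c.
Check all triples (a,b,c) with a <= c among 20 elements.
  e.g. a=(a,0), b=(c,0), c=(b,0): lhs=(a,0) != rhs=(b,0)
  e.g. a=(a,0), b=(c,1), c=(b,0): lhs=(a,0) != rhs=(b,0)
Total violating triples: 40


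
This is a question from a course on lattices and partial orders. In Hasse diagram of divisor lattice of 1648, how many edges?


A cover relation a -< b holds when a < b with no c strictly between.
Cover relations:
  1 -< 2
  1 -< 103
  2 -< 4
  2 -< 206
  4 -< 8
  4 -< 412
  8 -< 16
  8 -< 824
  ...5 more
Total: 13


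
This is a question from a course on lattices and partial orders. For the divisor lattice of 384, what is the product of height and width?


Height = length of longest chain minus 1; width = size of largest antichain.
A maximum chain: 1 | 3 | 6 | 12 | 24 | 48 | 96 | 192 | 384  (height 8).
A maximum antichain: {2, 3}  (width 2).
Product = 8 * 2 = 16
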